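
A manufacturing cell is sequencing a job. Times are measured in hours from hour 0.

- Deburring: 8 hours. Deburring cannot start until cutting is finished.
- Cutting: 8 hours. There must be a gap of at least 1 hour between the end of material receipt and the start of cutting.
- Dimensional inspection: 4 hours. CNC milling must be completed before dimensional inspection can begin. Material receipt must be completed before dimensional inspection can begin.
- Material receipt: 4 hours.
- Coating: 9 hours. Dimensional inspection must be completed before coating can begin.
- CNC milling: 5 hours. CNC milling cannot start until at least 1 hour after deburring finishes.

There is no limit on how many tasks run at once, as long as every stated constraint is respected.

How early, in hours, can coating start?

31

Material receipt can start immediately at hour 0; it finishes at hour 4.
Cutting waits on material receipt (finishes hour 4, plus 1-hour gap → hour 5), so it starts at hour 5 and finishes at 5 + 8 = hour 13.
Deburring cannot begin until cutting (finishes hour 13). It runs from hour 13 to 13 + 8 = hour 21.
CNC milling cannot begin until deburring (finishes hour 21, plus 1-hour gap → hour 22). It runs from hour 22 to 22 + 5 = hour 27.
Dimensional inspection cannot start until CNC milling (finishes hour 27); material receipt (finishes hour 4). The controlling bound is hour 27, so dimensional inspection finishes at 27 + 4 = hour 31.
Coating waits on dimensional inspection (finishes hour 31), so the earliest it can start is hour 31.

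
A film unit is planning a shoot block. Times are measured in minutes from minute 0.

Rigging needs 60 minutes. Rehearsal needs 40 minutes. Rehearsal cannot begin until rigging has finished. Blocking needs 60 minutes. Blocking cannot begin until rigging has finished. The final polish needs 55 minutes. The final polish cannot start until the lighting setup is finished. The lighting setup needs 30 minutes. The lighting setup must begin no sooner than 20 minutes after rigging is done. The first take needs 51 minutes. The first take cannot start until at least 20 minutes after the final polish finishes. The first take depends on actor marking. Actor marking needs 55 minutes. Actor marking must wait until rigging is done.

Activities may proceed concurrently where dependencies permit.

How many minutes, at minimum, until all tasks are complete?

Rigging can start immediately at minute 0; it finishes at minute 60.
Rehearsal cannot begin until rigging (finishes minute 60). It runs from minute 60 to 60 + 40 = minute 100.
Actor marking waits on rigging (finishes minute 60), so it starts at minute 60 and finishes at 60 + 55 = minute 115.
Blocking waits on rigging (finishes minute 60), so it starts at minute 60 and finishes at 60 + 60 = minute 120.
The lighting setup cannot begin until rigging (finishes minute 60, plus 20-minute gap → minute 80). It runs from minute 80 to 80 + 30 = minute 110.
The final polish waits on the lighting setup (finishes minute 110), so it starts at minute 110 and finishes at 110 + 55 = minute 165.
The first take cannot start until the final polish (finishes minute 165, plus 20-minute gap → minute 185); actor marking (finishes minute 115). The controlling bound is minute 185, so the first take finishes at 185 + 51 = minute 236.
All tasks are finished once the last one completes. Finish times: Rigging at 60, The lighting setup at 110, Blocking at 120, Actor marking at 115, Rehearsal at 100, The final polish at 165, The first take at 236. The latest is minute 236.

236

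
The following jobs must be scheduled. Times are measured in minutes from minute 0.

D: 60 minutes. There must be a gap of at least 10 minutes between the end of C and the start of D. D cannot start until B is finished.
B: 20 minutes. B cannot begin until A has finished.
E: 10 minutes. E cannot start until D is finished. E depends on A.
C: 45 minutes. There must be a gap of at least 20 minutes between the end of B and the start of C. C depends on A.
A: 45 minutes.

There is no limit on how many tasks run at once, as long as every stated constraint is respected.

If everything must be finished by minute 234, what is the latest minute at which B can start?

Nothing follows E; the deadline of minute 234 is its only limit. It must start by 234 − 10 = minute 224.
Since E (must start by minute 224) depends on it, D must finish by minute 224. Backing off its 60-minute duration gives a latest start of minute 164.
C feeds into D (must start by minute 164, minus 10-minute gap → minute 154); so C must finish by minute 154 and therefore start by minute 109.
B feeds C (must start by minute 109, minus 20-minute gap → minute 89); D (must start by minute 164). Taking the minimum, B must finish by minute 89 and start by 89 − 20 = minute 69.

69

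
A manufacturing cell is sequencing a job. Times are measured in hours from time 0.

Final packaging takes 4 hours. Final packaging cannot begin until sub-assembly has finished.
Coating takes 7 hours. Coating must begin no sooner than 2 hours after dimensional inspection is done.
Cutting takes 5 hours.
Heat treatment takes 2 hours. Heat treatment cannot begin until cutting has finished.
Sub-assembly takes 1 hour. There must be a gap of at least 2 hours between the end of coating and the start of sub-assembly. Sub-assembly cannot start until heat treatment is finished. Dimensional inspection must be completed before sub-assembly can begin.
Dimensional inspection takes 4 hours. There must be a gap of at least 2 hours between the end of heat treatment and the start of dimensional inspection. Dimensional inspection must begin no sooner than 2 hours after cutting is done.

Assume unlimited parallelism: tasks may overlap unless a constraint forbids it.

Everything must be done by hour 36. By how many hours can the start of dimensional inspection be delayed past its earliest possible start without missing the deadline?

7

Nothing blocks cutting, so it runs from hour 0 to hour 5.
Heat treatment cannot begin until cutting (finishes hour 5). It runs from hour 5 to 5 + 2 = hour 7.
For dimensional inspection: heat treatment (finishes hour 7, plus 2-hour gap → hour 9); cutting (finishes hour 5, plus 2-hour gap → hour 7). Taking the maximum gives a start of hour 9, and it finishes at 9 + 4 = hour 13.

Working backward from the deadline:
To finish by hour 36, final packaging (duration 4) must start no later than hour 32.
Sub-assembly feeds into final packaging (must start by hour 32); so sub-assembly must finish by hour 32 and therefore start by hour 31.
Coating must finish before sub-assembly (must start by hour 31, minus 2-hour gap → hour 29). With a 7-hour duration, coating must start by 29 − 7 = hour 22.
For dimensional inspection: coating (must start by hour 22, minus 2-hour gap → hour 20); sub-assembly (must start by hour 31). The most restrictive is hour 20; with a 4-hour duration, dimensional inspection must start by hour 16.
So dimensional inspection can start as early as hour 9 and as late as hour 16, giving 16 − 9 = 7 hours of slack.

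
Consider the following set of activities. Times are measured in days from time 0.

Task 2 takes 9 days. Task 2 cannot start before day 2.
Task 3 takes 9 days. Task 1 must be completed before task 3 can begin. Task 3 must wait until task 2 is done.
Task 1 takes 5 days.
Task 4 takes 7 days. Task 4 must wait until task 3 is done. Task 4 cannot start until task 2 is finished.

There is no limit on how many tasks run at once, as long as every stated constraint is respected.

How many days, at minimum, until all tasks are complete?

27

After its own release at day 2, task 2 can start at day 2 and finishes at day 11.
Task 1 has no prerequisites, so it starts at day 0 and finishes at day 5.
For task 3: task 1 (finishes day 5); task 2 (finishes day 11). Taking the maximum gives a start of day 11, and it finishes at 11 + 9 = day 20.
Task 4 cannot start until task 3 (finishes day 20); task 2 (finishes day 11). The controlling bound is day 20, so task 4 finishes at 20 + 7 = day 27.
All tasks are finished once the last one completes. Finish times: Task 1 at 5, Task 2 at 11, Task 3 at 20, Task 4 at 27. The latest is day 27.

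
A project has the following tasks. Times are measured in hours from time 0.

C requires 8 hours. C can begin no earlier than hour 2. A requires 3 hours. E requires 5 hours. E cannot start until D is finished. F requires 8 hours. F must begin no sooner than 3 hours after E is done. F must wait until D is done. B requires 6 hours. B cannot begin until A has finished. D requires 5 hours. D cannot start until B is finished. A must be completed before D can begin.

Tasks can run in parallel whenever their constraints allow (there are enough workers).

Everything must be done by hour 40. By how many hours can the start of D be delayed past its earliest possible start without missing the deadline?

10

Nothing blocks A, so it runs from hour 0 to hour 3.
B waits on A (finishes hour 3), so it starts at hour 3 and finishes at 3 + 6 = hour 9.
D cannot start until B (finishes hour 9); A (finishes hour 3). The controlling bound is hour 9, so D finishes at 9 + 5 = hour 14.

Working backward from the deadline:
F must finish by hour 40; it takes 8 hours, so it must start by 40 − 8 = hour 32.
E feeds into F (must start by hour 32, minus 3-hour gap → hour 29); so E must finish by hour 29 and therefore start by hour 24.
D feeds E (must start by hour 24); F (must start by hour 32). Taking the minimum, D must finish by hour 24 and start by 24 − 5 = hour 19.
So D can start as early as hour 9 and as late as hour 19, giving 19 − 9 = 10 hours of slack.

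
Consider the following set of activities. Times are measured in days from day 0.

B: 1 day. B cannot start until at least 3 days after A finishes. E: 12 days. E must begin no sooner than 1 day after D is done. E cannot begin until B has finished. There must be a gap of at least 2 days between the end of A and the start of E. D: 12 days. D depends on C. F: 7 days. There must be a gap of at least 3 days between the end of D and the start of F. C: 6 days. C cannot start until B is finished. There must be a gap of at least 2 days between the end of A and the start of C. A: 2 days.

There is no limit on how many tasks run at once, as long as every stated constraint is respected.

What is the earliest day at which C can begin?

6

A can start immediately at day 0; it finishes at day 2.
After A (finishes day 2, plus 3-day gap → day 5), B can start at day 5 and finishes at day 6.
C waits on B (finishes day 6); A (finishes day 2, plus 2-day gap → day 4). The latest of these is day 6, which is the earliest C can start.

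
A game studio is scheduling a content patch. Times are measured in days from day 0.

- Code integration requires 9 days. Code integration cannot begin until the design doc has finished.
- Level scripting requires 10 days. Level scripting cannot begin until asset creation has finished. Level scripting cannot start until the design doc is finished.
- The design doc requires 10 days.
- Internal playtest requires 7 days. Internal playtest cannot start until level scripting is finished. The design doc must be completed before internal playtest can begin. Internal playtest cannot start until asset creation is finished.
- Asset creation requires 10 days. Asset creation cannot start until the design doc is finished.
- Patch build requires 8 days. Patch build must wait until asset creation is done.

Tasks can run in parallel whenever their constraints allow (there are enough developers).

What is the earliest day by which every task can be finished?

The design doc has no prerequisites, so it starts at day 0 and finishes at day 10.
Code integration cannot begin until the design doc (finishes day 10). It runs from day 10 to 10 + 9 = day 19.
After the design doc (finishes day 10), asset creation can start at day 10 and finishes at day 20.
Patch build waits on asset creation (finishes day 20), so it starts at day 20 and finishes at 20 + 8 = day 28.
For level scripting: asset creation (finishes day 20); the design doc (finishes day 10). Taking the maximum gives a start of day 20, and it finishes at 20 + 10 = day 30.
For internal playtest: level scripting (finishes day 30); the design doc (finishes day 10); asset creation (finishes day 20). Taking the maximum gives a start of day 30, and it finishes at 30 + 7 = day 37.
All tasks are finished once the last one completes. Finish times: The design doc at 10, Asset creation at 20, Level scripting at 30, Code integration at 19, Internal playtest at 37, Patch build at 28. The latest is day 37.

37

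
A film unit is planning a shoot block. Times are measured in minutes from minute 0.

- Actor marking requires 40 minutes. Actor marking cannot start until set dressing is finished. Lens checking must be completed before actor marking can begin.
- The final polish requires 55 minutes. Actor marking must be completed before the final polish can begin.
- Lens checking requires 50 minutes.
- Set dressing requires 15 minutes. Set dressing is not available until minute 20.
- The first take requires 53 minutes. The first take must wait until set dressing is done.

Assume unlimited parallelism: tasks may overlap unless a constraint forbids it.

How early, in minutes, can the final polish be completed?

145

Lens checking can start immediately at minute 0; it finishes at minute 50.
Set dressing cannot begin until its own release at minute 20. It runs from minute 20 to 20 + 15 = minute 35.
Actor marking needs all of set dressing (finishes minute 35); lens checking (finishes minute 50). That puts its earliest start at minute 50; it finishes at 50 + 40 = minute 90.
The final polish cannot begin until actor marking (finishes minute 90). It runs from minute 90 to 90 + 55 = minute 145.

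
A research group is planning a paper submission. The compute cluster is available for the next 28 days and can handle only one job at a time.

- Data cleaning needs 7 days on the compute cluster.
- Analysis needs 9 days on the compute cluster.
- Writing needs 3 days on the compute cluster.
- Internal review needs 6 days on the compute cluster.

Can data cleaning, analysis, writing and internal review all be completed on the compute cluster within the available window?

Running back to back, the jobs need 7 + 9 + 3 + 6 = 25 days on the compute cluster.
Since 25 ≤ 28, they fit within the window.

Yes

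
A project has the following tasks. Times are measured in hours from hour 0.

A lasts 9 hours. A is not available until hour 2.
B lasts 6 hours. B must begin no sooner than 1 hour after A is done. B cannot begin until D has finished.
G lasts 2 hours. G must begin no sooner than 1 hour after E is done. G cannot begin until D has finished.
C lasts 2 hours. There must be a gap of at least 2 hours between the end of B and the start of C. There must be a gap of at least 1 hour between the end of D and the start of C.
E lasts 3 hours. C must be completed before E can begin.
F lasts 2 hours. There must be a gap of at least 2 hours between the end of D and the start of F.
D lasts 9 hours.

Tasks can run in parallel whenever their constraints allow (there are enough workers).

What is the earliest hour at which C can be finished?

22

D can start immediately at hour 0; it finishes at hour 9.
A cannot begin until its own release at hour 2. It runs from hour 2 to 2 + 9 = hour 11.
B cannot start until A (finishes hour 11, plus 1-hour gap → hour 12); D (finishes hour 9). The controlling bound is hour 12, so B finishes at 12 + 6 = hour 18.
C has to wait for B (finishes hour 18, plus 2-hour gap → hour 20); D (finishes hour 9, plus 1-hour gap → hour 10). The latest of these is hour 20, so C runs hour 20 to 20 + 2 = hour 22.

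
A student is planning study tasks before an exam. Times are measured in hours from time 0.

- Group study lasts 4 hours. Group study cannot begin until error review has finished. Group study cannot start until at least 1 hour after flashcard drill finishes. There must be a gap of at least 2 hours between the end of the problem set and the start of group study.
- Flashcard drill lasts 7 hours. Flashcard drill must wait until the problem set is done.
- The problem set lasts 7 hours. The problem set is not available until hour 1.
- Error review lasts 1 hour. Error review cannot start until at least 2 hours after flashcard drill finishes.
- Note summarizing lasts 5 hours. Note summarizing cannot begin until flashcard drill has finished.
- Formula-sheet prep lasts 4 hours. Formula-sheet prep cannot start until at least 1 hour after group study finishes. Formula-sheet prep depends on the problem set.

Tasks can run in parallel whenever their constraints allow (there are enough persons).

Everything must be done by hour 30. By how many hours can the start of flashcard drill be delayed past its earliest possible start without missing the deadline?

3

After its own release at hour 1, the problem set can start at hour 1 and finishes at hour 8.
Flashcard drill cannot begin until the problem set (finishes hour 8). It runs from hour 8 to 8 + 7 = hour 15.

Working backward from the deadline:
Formula-sheet prep has no dependents, so it just needs to finish by hour 30. Starting by 30 − 4 = hour 26 achieves that.
Since formula-sheet prep (must start by hour 26, minus 1-hour gap → hour 25) depends on it, group study must finish by hour 25. Backing off its 4-hour duration gives a latest start of hour 21.
Error review feeds into group study (must start by hour 21); so error review must finish by hour 21 and therefore start by hour 20.
To finish by hour 30, note summarizing (duration 5) must start no later than hour 25.
Flashcard drill has several dependents: error review (must start by hour 20, minus 2-hour gap → hour 18); group study (must start by hour 21, minus 1-hour gap → hour 20); note summarizing (must start by hour 25). The earliest of those limits is hour 18, so flashcard drill must start by 18 − 7 = hour 11.
So flashcard drill can start as early as hour 8 and as late as hour 11, giving 11 − 8 = 3 hours of slack.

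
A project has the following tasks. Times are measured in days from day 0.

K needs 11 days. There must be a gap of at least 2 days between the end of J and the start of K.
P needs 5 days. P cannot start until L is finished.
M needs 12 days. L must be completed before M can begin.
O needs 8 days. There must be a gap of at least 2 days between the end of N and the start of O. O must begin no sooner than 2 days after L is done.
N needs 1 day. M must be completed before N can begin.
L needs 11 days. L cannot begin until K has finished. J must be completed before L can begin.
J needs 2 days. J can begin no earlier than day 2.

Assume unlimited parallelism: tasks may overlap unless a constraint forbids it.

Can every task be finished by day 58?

J waits on its own release at day 2, so it starts at day 2 and finishes at 2 + 2 = day 4.
After J (finishes day 4, plus 2-day gap → day 6), K can start at day 6 and finishes at day 17.
For L: K (finishes day 17); J (finishes day 4). Taking the maximum gives a start of day 17, and it finishes at 17 + 11 = day 28.
P waits on L (finishes day 28), so it starts at day 28 and finishes at 28 + 5 = day 33.
After L (finishes day 28), M can start at day 28 and finishes at day 40.
N waits on M (finishes day 40), so it starts at day 40 and finishes at 40 + 1 = day 41.
O needs all of N (finishes day 41, plus 2-day gap → day 43); L (finishes day 28, plus 2-day gap → day 30). That puts its earliest start at day 43; it finishes at 43 + 8 = day 51.
Every task is finished by day 51, which is no later than the deadline of 58, so the schedule is feasible.

Yes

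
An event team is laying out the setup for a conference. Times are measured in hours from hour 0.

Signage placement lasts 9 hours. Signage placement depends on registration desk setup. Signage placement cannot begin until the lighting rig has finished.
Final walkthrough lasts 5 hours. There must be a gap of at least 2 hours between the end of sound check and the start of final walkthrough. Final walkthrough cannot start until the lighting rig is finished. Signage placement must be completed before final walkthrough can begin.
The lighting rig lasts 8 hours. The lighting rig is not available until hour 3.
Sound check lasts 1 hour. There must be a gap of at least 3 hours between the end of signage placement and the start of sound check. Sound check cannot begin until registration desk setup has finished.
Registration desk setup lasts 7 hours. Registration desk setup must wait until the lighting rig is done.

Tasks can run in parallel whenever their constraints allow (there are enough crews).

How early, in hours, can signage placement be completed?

27

The lighting rig waits on its own release at hour 3, so it starts at hour 3 and finishes at 3 + 8 = hour 11.
Registration desk setup cannot begin until the lighting rig (finishes hour 11). It runs from hour 11 to 11 + 7 = hour 18.
Signage placement has to wait for registration desk setup (finishes hour 18); the lighting rig (finishes hour 11). The latest of these is hour 18, so signage placement runs hour 18 to 18 + 9 = hour 27.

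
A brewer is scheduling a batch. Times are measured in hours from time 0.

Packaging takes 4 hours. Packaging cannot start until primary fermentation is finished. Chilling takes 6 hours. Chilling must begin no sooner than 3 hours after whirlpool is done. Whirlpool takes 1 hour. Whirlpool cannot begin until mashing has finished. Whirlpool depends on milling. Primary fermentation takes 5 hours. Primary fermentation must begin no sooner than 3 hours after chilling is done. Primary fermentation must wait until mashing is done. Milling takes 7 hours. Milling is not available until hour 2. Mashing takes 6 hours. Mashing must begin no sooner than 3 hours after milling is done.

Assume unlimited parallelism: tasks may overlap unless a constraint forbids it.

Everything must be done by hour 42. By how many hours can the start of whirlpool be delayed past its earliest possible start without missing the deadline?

Milling waits on its own release at hour 2, so it starts at hour 2 and finishes at 2 + 7 = hour 9.
Mashing waits on milling (finishes hour 9, plus 3-hour gap → hour 12), so it starts at hour 12 and finishes at 12 + 6 = hour 18.
Whirlpool needs all of mashing (finishes hour 18); milling (finishes hour 9). That puts its earliest start at hour 18; it finishes at 18 + 1 = hour 19.

Working backward from the deadline:
To finish by hour 42, packaging (duration 4) must start no later than hour 38.
Primary fermentation must finish before packaging (must start by hour 38). With a 5-hour duration, primary fermentation must start by 38 − 5 = hour 33.
Chilling must finish before primary fermentation (must start by hour 33, minus 3-hour gap → hour 30). With a 6-hour duration, chilling must start by 30 − 6 = hour 24.
Whirlpool must finish before chilling (must start by hour 24, minus 3-hour gap → hour 21). With a 1-hour duration, whirlpool must start by 21 − 1 = hour 20.
So whirlpool can start as early as hour 18 and as late as hour 20, giving 20 − 18 = 2 hours of slack.

2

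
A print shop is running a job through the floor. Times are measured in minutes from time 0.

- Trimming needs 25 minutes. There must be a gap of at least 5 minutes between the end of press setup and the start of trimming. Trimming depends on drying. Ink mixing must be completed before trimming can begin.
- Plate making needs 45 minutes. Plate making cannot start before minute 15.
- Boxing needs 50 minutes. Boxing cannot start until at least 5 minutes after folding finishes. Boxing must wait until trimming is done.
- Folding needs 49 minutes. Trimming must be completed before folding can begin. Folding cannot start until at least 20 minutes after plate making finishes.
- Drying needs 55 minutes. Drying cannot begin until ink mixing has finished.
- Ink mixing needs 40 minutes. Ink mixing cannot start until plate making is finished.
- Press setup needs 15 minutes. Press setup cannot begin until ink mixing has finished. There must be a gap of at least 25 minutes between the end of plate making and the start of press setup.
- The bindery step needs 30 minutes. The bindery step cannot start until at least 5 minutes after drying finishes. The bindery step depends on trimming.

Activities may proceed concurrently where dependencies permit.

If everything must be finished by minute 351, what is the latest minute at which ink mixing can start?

Boxing must finish by minute 351; it takes 50 minutes, so it must start by 351 − 50 = minute 301.
Folding must finish before boxing (must start by minute 301, minus 5-minute gap → minute 296). With a 49-minute duration, folding must start by 296 − 49 = minute 247.
The bindery step has no dependents, so it just needs to finish by minute 351. Starting by 351 − 30 = minute 321 achieves that.
For trimming: folding (must start by minute 247); the bindery step (must start by minute 321); boxing (must start by minute 301). The most restrictive is minute 247; with a 25-minute duration, trimming must start by minute 222.
Press setup must finish before trimming (must start by minute 222, minus 5-minute gap → minute 217). With a 15-minute duration, press setup must start by 217 − 15 = minute 202.
Drying has several dependents: trimming (must start by minute 222); the bindery step (must start by minute 321, minus 5-minute gap → minute 316). The earliest of those limits is minute 222, so drying must start by 222 − 55 = minute 167.
Ink mixing must finish in time for press setup (must start by minute 202); drying (must start by minute 167); trimming (must start by minute 222). The tightest is minute 167, so ink mixing must start by 167 − 40 = minute 127.

127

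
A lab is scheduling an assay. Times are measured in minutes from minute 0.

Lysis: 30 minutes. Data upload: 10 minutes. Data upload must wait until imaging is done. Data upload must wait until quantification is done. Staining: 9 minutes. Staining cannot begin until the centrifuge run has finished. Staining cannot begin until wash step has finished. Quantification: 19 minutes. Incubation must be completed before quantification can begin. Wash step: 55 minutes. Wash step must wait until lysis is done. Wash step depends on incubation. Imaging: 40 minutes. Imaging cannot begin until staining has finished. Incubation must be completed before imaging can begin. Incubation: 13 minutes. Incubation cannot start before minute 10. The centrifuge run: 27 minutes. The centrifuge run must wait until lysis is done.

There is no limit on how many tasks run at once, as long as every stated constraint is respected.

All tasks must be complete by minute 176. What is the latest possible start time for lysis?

To finish by minute 176, data upload (duration 10) must start no later than minute 166.
Imaging has to be done before data upload (must start by minute 166). That means finishing by minute 166, i.e. starting by 166 − 40 = minute 126.
Staining feeds into imaging (must start by minute 126); so staining must finish by minute 126 and therefore start by minute 117.
The centrifuge run must finish before staining (must start by minute 117). With a 27-minute duration, the centrifuge run must start by 117 − 27 = minute 90.
Wash step feeds into staining (must start by minute 117); so wash step must finish by minute 117 and therefore start by minute 62.
Lysis must finish in time for the centrifuge run (must start by minute 90); wash step (must start by minute 62). The tightest is minute 62, so lysis must start by 62 − 30 = minute 32.

32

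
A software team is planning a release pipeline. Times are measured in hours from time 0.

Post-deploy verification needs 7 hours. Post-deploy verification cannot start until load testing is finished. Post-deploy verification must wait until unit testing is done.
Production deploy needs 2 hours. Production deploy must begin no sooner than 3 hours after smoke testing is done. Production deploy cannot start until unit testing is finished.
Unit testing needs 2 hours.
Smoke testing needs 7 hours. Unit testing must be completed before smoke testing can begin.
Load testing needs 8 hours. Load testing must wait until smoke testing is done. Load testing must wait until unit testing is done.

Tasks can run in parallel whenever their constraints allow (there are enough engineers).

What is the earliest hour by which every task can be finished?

Unit testing has no prerequisites, so it starts at hour 0 and finishes at hour 2.
After unit testing (finishes hour 2), smoke testing can start at hour 2 and finishes at hour 9.
Production deploy cannot start until smoke testing (finishes hour 9, plus 3-hour gap → hour 12); unit testing (finishes hour 2). The controlling bound is hour 12, so production deploy finishes at 12 + 2 = hour 14.
Load testing cannot start until smoke testing (finishes hour 9); unit testing (finishes hour 2). The controlling bound is hour 9, so load testing finishes at 9 + 8 = hour 17.
For post-deploy verification: load testing (finishes hour 17); unit testing (finishes hour 2). Taking the maximum gives a start of hour 17, and it finishes at 17 + 7 = hour 24.
All tasks are finished once the last one completes. Finish times: Unit testing at 2, Smoke testing at 9, Load testing at 17, Production deploy at 14, Post-deploy verification at 24. The latest is hour 24.

24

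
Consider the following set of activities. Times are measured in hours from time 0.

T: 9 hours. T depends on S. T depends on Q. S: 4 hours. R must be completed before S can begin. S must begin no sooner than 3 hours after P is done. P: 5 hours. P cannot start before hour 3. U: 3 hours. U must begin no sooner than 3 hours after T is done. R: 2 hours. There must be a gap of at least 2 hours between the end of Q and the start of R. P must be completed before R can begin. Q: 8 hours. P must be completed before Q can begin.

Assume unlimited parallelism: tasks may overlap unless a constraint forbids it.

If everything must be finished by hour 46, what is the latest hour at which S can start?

U has no dependents, so it just needs to finish by hour 46. Starting by 46 − 3 = hour 43 achieves that.
T feeds into U (must start by hour 43, minus 3-hour gap → hour 40); so T must finish by hour 40 and therefore start by hour 31.
S feeds into T (must start by hour 31); so S must finish by hour 31 and therefore start by hour 27.

27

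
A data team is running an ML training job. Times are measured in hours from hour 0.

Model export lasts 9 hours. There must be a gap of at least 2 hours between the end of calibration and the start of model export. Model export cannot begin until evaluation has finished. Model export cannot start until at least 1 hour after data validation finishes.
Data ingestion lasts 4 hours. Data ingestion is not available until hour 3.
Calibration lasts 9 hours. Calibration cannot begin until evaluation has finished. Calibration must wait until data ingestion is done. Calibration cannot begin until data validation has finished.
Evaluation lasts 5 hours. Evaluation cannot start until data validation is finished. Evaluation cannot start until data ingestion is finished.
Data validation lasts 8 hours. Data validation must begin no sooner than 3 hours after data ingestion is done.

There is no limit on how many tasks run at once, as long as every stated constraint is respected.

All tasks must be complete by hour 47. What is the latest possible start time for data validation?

To finish by hour 47, model export (duration 9) must start no later than hour 38.
Calibration has to be done before model export (must start by hour 38, minus 2-hour gap → hour 36). That means finishing by hour 36, i.e. starting by 36 − 9 = hour 27.
Evaluation has several dependents: calibration (must start by hour 27); model export (must start by hour 38). The earliest of those limits is hour 27, so evaluation must start by 27 − 5 = hour 22.
Data validation feeds evaluation (must start by hour 22); calibration (must start by hour 27); model export (must start by hour 38, minus 1-hour gap → hour 37). Taking the minimum, data validation must finish by hour 22 and start by 22 − 8 = hour 14.

14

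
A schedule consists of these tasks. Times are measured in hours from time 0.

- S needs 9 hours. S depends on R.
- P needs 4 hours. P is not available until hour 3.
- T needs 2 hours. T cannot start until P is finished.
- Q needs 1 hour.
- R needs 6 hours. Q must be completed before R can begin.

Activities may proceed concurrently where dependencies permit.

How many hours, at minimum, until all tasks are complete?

16

Q can start immediately at hour 0; it finishes at hour 1.
After Q (finishes hour 1), R can start at hour 1 and finishes at hour 7.
S waits on R (finishes hour 7), so it starts at hour 7 and finishes at 7 + 9 = hour 16.
P cannot begin until its own release at hour 3. It runs from hour 3 to 3 + 4 = hour 7.
After P (finishes hour 7), T can start at hour 7 and finishes at hour 9.
All tasks are finished once the last one completes. Finish times: P at 7, Q at 1, R at 7, S at 16, T at 9. The latest is hour 16.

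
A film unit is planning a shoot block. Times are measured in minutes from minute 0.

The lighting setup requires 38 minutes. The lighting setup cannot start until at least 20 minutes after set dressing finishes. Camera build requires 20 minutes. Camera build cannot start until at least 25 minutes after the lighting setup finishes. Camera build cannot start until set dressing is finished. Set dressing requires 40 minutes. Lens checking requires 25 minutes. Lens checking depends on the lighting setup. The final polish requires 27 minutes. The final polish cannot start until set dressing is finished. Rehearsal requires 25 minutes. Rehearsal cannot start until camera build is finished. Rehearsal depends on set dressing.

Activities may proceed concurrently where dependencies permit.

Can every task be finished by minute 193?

Yes

Set dressing has no prerequisites, so it starts at minute 0 and finishes at minute 40.
After set dressing (finishes minute 40), the final polish can start at minute 40 and finishes at minute 67.
After set dressing (finishes minute 40, plus 20-minute gap → minute 60), the lighting setup can start at minute 60 and finishes at minute 98.
Lens checking waits on the lighting setup (finishes minute 98), so it starts at minute 98 and finishes at 98 + 25 = minute 123.
Camera build needs all of the lighting setup (finishes minute 98, plus 25-minute gap → minute 123); set dressing (finishes minute 40). That puts its earliest start at minute 123; it finishes at 123 + 20 = minute 143.
Rehearsal has to wait for camera build (finishes minute 143); set dressing (finishes minute 40). The latest of these is minute 143, so rehearsal runs minute 143 to 143 + 25 = minute 168.
Every task is finished by minute 168, which is no later than the deadline of 193, so the schedule is feasible.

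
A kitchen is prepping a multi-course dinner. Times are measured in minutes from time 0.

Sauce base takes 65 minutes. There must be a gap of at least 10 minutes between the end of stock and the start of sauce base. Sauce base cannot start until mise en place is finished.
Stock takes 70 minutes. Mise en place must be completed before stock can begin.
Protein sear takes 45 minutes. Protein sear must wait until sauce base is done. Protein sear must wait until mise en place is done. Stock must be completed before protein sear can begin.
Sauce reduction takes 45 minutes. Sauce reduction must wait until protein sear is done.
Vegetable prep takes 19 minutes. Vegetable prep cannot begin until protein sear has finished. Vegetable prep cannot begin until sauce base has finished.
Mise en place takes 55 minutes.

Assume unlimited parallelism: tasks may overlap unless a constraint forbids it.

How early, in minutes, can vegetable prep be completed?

264

Mise en place has no prerequisites, so it starts at minute 0 and finishes at minute 55.
Stock cannot begin until mise en place (finishes minute 55). It runs from minute 55 to 55 + 70 = minute 125.
Sauce base has to wait for stock (finishes minute 125, plus 10-minute gap → minute 135); mise en place (finishes minute 55). The latest of these is minute 135, so sauce base runs minute 135 to 135 + 65 = minute 200.
Protein sear needs all of sauce base (finishes minute 200); mise en place (finishes minute 55); stock (finishes minute 125). That puts its earliest start at minute 200; it finishes at 200 + 45 = minute 245.
Vegetable prep has to wait for protein sear (finishes minute 245); sauce base (finishes minute 200). The latest of these is minute 245, so vegetable prep runs minute 245 to 245 + 19 = minute 264.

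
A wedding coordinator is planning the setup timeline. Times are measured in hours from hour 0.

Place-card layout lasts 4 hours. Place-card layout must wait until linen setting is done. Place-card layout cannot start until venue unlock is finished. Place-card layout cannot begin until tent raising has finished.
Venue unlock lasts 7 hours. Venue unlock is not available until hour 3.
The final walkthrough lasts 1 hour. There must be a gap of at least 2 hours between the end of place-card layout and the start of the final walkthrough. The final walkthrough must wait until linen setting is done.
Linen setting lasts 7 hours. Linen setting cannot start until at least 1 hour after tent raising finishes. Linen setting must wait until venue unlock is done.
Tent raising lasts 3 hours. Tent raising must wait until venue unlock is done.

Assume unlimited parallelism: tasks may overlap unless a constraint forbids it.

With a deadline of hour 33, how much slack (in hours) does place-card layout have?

5

Venue unlock waits on its own release at hour 3, so it starts at hour 3 and finishes at 3 + 7 = hour 10.
After venue unlock (finishes hour 10), tent raising can start at hour 10 and finishes at hour 13.
Linen setting has to wait for tent raising (finishes hour 13, plus 1-hour gap → hour 14); venue unlock (finishes hour 10). The latest of these is hour 14, so linen setting runs hour 14 to 14 + 7 = hour 21.
Place-card layout needs all of linen setting (finishes hour 21); venue unlock (finishes hour 10); tent raising (finishes hour 13). That puts its earliest start at hour 21; it finishes at 21 + 4 = hour 25.

Working backward from the deadline:
Nothing follows the final walkthrough; the deadline of hour 33 is its only limit. It must start by 33 − 1 = hour 32.
Since the final walkthrough (must start by hour 32, minus 2-hour gap → hour 30) depends on it, place-card layout must finish by hour 30. Backing off its 4-hour duration gives a latest start of hour 26.
So place-card layout can start as early as hour 21 and as late as hour 26, giving 26 − 21 = 5 hours of slack.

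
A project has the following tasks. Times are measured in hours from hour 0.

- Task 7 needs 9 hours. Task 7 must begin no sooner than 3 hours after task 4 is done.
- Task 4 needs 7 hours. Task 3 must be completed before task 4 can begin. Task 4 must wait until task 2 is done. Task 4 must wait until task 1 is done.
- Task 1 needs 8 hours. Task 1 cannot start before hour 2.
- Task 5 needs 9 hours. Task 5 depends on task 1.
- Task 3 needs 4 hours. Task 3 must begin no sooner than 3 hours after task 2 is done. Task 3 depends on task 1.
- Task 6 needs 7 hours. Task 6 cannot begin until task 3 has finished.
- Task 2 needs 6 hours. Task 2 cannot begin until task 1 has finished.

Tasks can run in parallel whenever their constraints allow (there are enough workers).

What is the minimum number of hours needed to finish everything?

Task 1 cannot begin until its own release at hour 2. It runs from hour 2 to 2 + 8 = hour 10.
After task 1 (finishes hour 10), task 5 can start at hour 10 and finishes at hour 19.
After task 1 (finishes hour 10), task 2 can start at hour 10 and finishes at hour 16.
Task 3 needs all of task 2 (finishes hour 16, plus 3-hour gap → hour 19); task 1 (finishes hour 10). That puts its earliest start at hour 19; it finishes at 19 + 4 = hour 23.
Task 6 cannot begin until task 3 (finishes hour 23). It runs from hour 23 to 23 + 7 = hour 30.
For task 4: task 3 (finishes hour 23); task 2 (finishes hour 16); task 1 (finishes hour 10). Taking the maximum gives a start of hour 23, and it finishes at 23 + 7 = hour 30.
Task 7 cannot begin until task 4 (finishes hour 30, plus 3-hour gap → hour 33). It runs from hour 33 to 33 + 9 = hour 42.
All tasks are finished once the last one completes. Finish times: Task 1 at 10, Task 2 at 16, Task 3 at 23, Task 4 at 30, Task 5 at 19, Task 6 at 30, Task 7 at 42. The latest is hour 42.

42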